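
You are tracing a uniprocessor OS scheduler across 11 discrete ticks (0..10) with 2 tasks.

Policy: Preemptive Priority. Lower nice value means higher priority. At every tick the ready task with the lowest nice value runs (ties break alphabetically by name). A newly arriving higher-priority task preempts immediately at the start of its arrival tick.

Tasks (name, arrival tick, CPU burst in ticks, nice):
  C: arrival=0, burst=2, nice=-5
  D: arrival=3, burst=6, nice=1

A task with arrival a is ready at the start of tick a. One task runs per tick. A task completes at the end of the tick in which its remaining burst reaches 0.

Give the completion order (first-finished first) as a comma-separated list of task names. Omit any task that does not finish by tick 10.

t=0: ready={C} → run C
t=1: ready={C} → run C
t=2: (idle)
t=3: ready={D} → run D
t=4: ready={D} → run D
t=5: ready={D} → run D
t=6: ready={D} → run D
t=7: ready={D} → run D
t=8: ready={D} → run D
t=9: (idle)
t=10: (idle)

completion order = C, D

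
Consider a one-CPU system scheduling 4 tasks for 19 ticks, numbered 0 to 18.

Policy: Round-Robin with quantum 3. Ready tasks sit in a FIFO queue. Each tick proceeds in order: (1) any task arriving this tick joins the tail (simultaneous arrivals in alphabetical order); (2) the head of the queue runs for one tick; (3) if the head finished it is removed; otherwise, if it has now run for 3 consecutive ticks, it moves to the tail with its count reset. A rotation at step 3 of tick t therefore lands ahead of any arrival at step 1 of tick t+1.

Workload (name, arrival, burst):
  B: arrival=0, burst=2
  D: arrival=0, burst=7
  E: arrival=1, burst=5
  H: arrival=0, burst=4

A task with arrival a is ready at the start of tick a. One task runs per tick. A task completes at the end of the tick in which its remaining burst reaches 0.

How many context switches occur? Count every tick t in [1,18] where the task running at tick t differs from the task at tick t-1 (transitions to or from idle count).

t=0: queue=[B,D,H] q_used=0 → run B
t=1: queue=[B,D,H,E] q_used=1 → run B
t=2: queue=[D,H,E] q_used=0 → run D
t=3: queue=[D,H,E] q_used=1 → run D
t=4: queue=[D,H,E] q_used=2 → run D
t=5: queue=[H,E,D] q_used=0 → run H
t=6: queue=[H,E,D] q_used=1 → run H
t=7: queue=[H,E,D] q_used=2 → run H
t=8: queue=[E,D,H] q_used=0 → run E
t=9: queue=[E,D,H] q_used=1 → run E
t=10: queue=[E,D,H] q_used=2 → run E
t=11: queue=[D,H,E] q_used=0 → run D
t=12: queue=[D,H,E] q_used=1 → run D
t=13: queue=[D,H,E] q_used=2 → run D
t=14: queue=[H,E,D] q_used=0 → run H
t=15: queue=[E,D] q_used=0 → run E
t=16: queue=[E,D] q_used=1 → run E
t=17: queue=[D] q_used=0 → run D
t=18: (idle)

context switches = 8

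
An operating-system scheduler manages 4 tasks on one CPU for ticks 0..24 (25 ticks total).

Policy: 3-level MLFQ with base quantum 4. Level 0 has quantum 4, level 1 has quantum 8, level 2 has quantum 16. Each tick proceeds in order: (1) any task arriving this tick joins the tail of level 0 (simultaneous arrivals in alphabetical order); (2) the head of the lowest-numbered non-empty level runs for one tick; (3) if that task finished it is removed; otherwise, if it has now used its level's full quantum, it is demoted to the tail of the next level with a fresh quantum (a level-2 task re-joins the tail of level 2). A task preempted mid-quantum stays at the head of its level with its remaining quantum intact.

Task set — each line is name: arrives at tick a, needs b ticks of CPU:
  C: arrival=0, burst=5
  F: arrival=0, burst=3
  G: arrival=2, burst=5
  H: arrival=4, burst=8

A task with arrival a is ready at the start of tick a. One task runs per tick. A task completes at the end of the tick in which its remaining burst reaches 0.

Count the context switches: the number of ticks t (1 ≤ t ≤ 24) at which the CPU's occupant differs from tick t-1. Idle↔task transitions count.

t=0: L0/L1/L2 = CF/-/- → run C
t=1: L0/L1/L2 = CF/-/- → run C
t=2: L0/L1/L2 = CFG/-/- → run C
t=3: L0/L1/L2 = CFG/-/- → run C
t=4: L0/L1/L2 = FGH/C/- → run F
t=5: L0/L1/L2 = FGH/C/- → run F
t=6: L0/L1/L2 = FGH/C/- → run F
t=7: L0/L1/L2 = GH/C/- → run G
t=8: L0/L1/L2 = GH/C/- → run G
t=9: L0/L1/L2 = GH/C/- → run G
t=10: L0/L1/L2 = GH/C/- → run G
t=11: L0/L1/L2 = H/CG/- → run H
t=12: L0/L1/L2 = H/CG/- → run H
t=13: L0/L1/L2 = H/CG/- → run H
t=14: L0/L1/L2 = H/CG/- → run H
t=15: L0/L1/L2 = -/CGH/- → run C
t=16: L0/L1/L2 = -/GH/- → run G
t=17: L0/L1/L2 = -/H/- → run H
t=18: L0/L1/L2 = -/H/- → run H
t=19: L0/L1/L2 = -/H/- → run H
t=20: L0/L1/L2 = -/H/- → run H
t=21: (idle)
t=22: (idle)
t=23: (idle)
t=24: (idle)

context switches = 7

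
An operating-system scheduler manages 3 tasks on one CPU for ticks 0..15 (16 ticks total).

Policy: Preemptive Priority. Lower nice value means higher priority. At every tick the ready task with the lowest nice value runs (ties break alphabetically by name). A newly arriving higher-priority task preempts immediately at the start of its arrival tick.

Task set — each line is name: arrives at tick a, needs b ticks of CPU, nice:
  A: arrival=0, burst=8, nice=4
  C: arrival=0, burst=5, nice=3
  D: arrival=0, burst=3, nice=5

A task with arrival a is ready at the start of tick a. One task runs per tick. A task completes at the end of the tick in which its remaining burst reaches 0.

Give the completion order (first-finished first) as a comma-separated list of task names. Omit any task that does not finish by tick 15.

t=0: ready={A,C,D} → run C
t=1: ready={A,C,D} → run C
t=2: ready={A,C,D} → run C
t=3: ready={A,C,D} → run C
t=4: ready={A,C,D} → run C
t=5: ready={A,D} → run A
t=6: ready={A,D} → run A
t=7: ready={A,D} → run A
t=8: ready={A,D} → run A
t=9: ready={A,D} → run A
t=10: ready={A,D} → run A
t=11: ready={A,D} → run A
t=12: ready={A,D} → run A
t=13: ready={D} → run D
t=14: ready={D} → run D
t=15: ready={D} → run D

completion order = C, A, D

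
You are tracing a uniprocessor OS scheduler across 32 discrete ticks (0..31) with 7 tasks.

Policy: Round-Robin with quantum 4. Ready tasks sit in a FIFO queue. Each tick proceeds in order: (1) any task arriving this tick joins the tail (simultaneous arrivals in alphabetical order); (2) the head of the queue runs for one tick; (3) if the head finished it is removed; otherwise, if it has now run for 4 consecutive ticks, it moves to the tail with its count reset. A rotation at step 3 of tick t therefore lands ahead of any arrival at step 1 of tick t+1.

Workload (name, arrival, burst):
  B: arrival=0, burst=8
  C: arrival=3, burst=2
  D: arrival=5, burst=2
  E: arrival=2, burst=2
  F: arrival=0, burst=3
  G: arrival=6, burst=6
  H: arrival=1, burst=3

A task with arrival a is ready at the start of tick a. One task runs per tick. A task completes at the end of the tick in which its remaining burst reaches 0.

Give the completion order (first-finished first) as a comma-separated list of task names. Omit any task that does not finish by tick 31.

completion order = F, H, E, C, B, D, G

t=0: queue=[B,F] q_used=0 → run B
t=1: queue=[B,F,H] q_used=1 → run B
t=2: queue=[B,F,H,E] q_used=2 → run B
t=3: queue=[B,F,H,E,C] q_used=3 → run B
t=4: queue=[F,H,E,C,B] q_used=0 → run F
t=5: queue=[F,H,E,C,B,D] q_used=1 → run F
t=6: queue=[F,H,E,C,B,D,G] q_used=2 → run F
t=7: queue=[H,E,C,B,D,G] q_used=0 → run H
t=8: queue=[H,E,C,B,D,G] q_used=1 → run H
t=9: queue=[H,E,C,B,D,G] q_used=2 → run H
t=10: queue=[E,C,B,D,G] q_used=0 → run E
t=11: queue=[E,C,B,D,G] q_used=1 → run E
t=12: queue=[C,B,D,G] q_used=0 → run C
t=13: queue=[C,B,D,G] q_used=1 → run C
t=14: queue=[B,D,G] q_used=0 → run B
t=15: queue=[B,D,G] q_used=1 → run B
t=16: queue=[B,D,G] q_used=2 → run B
t=17: queue=[B,D,G] q_used=3 → run B
t=18: queue=[D,G] q_used=0 → run D
t=19: queue=[D,G] q_used=1 → run D
t=20: queue=[G] q_used=0 → run G
t=21: queue=[G] q_used=1 → run G
t=22: queue=[G] q_used=2 → run G
t=23: queue=[G] q_used=3 → run G
t=24: queue=[G] q_used=0 → run G
t=25: queue=[G] q_used=1 → run G
t=26: (idle)
t=27: (idle)
t=28: (idle)
t=29: (idle)
t=30: (idle)
t=31: (idle)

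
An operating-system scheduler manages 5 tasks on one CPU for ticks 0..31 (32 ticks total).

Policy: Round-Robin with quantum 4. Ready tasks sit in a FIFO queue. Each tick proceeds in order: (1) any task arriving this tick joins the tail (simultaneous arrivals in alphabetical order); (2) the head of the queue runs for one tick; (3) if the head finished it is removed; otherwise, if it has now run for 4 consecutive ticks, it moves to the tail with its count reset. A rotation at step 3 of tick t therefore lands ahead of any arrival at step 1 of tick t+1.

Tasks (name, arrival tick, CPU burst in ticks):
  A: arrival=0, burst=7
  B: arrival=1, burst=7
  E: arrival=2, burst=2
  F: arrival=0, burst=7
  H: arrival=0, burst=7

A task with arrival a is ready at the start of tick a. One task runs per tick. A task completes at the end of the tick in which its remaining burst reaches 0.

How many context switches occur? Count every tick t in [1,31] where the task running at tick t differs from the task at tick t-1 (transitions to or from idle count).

t=0: queue=[A,F,H] q_used=0 → run A
t=1: queue=[A,F,H,B] q_used=1 → run A
t=2: queue=[A,F,H,B,E] q_used=2 → run A
t=3: queue=[A,F,H,B,E] q_used=3 → run A
t=4: queue=[F,H,B,E,A] q_used=0 → run F
t=5: queue=[F,H,B,E,A] q_used=1 → run F
t=6: queue=[F,H,B,E,A] q_used=2 → run F
t=7: queue=[F,H,B,E,A] q_used=3 → run F
t=8: queue=[H,B,E,A,F] q_used=0 → run H
t=9: queue=[H,B,E,A,F] q_used=1 → run H
t=10: queue=[H,B,E,A,F] q_used=2 → run H
t=11: queue=[H,B,E,A,F] q_used=3 → run H
t=12: queue=[B,E,A,F,H] q_used=0 → run B
t=13: queue=[B,E,A,F,H] q_used=1 → run B
t=14: queue=[B,E,A,F,H] q_used=2 → run B
t=15: queue=[B,E,A,F,H] q_used=3 → run B
t=16: queue=[E,A,F,H,B] q_used=0 → run E
t=17: queue=[E,A,F,H,B] q_used=1 → run E
t=18: queue=[A,F,H,B] q_used=0 → run A
t=19: queue=[A,F,H,B] q_used=1 → run A
t=20: queue=[A,F,H,B] q_used=2 → run A
t=21: queue=[F,H,B] q_used=0 → run F
t=22: queue=[F,H,B] q_used=1 → run F
t=23: queue=[F,H,B] q_used=2 → run F
t=24: queue=[H,B] q_used=0 → run H
t=25: queue=[H,B] q_used=1 → run H
t=26: queue=[H,B] q_used=2 → run H
t=27: queue=[B] q_used=0 → run B
t=28: queue=[B] q_used=1 → run B
t=29: queue=[B] q_used=2 → run B
t=30: (idle)
t=31: (idle)

context switches = 9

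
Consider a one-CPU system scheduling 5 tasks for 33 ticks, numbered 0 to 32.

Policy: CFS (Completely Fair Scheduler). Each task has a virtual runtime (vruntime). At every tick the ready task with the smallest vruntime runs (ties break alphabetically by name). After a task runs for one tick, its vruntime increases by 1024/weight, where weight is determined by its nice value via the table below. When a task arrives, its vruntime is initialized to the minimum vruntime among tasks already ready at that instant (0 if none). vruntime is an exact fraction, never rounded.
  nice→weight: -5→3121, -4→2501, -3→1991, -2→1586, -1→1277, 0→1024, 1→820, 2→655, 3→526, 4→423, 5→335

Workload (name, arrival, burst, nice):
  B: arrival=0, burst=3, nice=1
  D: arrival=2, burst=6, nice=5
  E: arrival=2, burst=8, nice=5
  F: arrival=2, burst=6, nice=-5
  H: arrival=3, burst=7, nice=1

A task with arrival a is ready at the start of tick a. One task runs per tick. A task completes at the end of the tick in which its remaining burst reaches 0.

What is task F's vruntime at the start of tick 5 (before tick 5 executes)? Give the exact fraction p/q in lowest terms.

vruntime(F, start of tick 5) = 512/205

t=0: vr[B=0] → run B
t=1: vr[B=256/205] → run B
t=2: vr[B=512/205 D=512/205 E=512/205 F=512/205] → run B
t=3: vr[D=512/205 E=512/205 F=512/205 H=512/205] → run D
t=4: vr[D=76288/13735 E=512/205 F=512/205 H=512/205] → run E
t=5: vr[D=76288/13735 E=76288/13735 F=512/205 H=512/205] → run F
t=6: vr[D=76288/13735 E=76288/13735 F=1807872/639805 H=512/205] → run H
t=7: vr[D=76288/13735 E=76288/13735 F=1807872/639805 H=768/205] → run F
t=8: vr[D=76288/13735 E=76288/13735 F=2017792/639805 H=768/205] → run F
t=9: vr[D=76288/13735 E=76288/13735 F=2227712/639805 H=768/205] → run F
t=10: vr[D=76288/13735 E=76288/13735 F=2437632/639805 H=768/205] → run H
t=11: vr[D=76288/13735 E=76288/13735 F=2437632/639805 H=1024/205] → run F
t=12: vr[D=76288/13735 E=76288/13735 F=2647552/639805 H=1024/205] → run F
t=13: vr[D=76288/13735 E=76288/13735 H=1024/205] → run H
t=14: vr[D=76288/13735 E=76288/13735 H=256/41] → run D
t=15: vr[D=118272/13735 E=76288/13735 H=256/41] → run E
t=16: vr[D=118272/13735 E=118272/13735 H=256/41] → run H
t=17: vr[D=118272/13735 E=118272/13735 H=1536/205] → run H
t=18: vr[D=118272/13735 E=118272/13735 H=1792/205] → run D
t=19: vr[D=160256/13735 E=118272/13735 H=1792/205] → run E
t=20: vr[D=160256/13735 E=160256/13735 H=1792/205] → run H
t=21: vr[D=160256/13735 E=160256/13735 H=2048/205] → run H
t=22: vr[D=160256/13735 E=160256/13735] → run D
t=23: vr[D=40448/2747 E=160256/13735] → run E
t=24: vr[D=40448/2747 E=40448/2747] → run D
t=25: vr[D=244224/13735 E=40448/2747] → run E
t=26: vr[D=244224/13735 E=244224/13735] → run D
t=27: vr[E=244224/13735] → run E
t=28: vr[E=286208/13735] → run E
t=29: vr[E=328192/13735] → run E
t=30: (idle)
t=31: (idle)
t=32: (idle)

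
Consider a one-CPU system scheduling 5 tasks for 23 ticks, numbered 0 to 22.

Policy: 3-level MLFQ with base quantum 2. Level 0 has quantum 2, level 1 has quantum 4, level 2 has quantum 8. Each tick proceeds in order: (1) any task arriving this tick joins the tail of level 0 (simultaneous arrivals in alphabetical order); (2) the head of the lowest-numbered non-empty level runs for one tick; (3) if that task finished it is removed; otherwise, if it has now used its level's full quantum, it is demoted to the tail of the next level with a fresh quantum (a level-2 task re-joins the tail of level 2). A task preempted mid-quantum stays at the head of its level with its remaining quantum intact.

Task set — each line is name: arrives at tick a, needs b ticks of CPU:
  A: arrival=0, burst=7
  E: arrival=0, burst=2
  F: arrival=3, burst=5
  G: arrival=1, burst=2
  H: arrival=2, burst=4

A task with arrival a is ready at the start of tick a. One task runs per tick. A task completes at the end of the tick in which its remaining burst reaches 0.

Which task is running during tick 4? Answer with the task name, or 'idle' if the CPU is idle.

t=0: L0/L1/L2 = AE/-/- → run A
t=1: L0/L1/L2 = AEG/-/- → run A
t=2: L0/L1/L2 = EGH/A/- → run E
t=3: L0/L1/L2 = EGHF/A/- → run E
t=4: L0/L1/L2 = GHF/A/- → run G
t=5: L0/L1/L2 = GHF/A/- → run G
t=6: L0/L1/L2 = HF/A/- → run H
t=7: L0/L1/L2 = HF/A/- → run H
t=8: L0/L1/L2 = F/AH/- → run F
t=9: L0/L1/L2 = F/AH/- → run F
t=10: L0/L1/L2 = -/AHF/- → run A
t=11: L0/L1/L2 = -/AHF/- → run A
t=12: L0/L1/L2 = -/AHF/- → run A
t=13: L0/L1/L2 = -/AHF/- → run A
t=14: L0/L1/L2 = -/HF/A → run H
t=15: L0/L1/L2 = -/HF/A → run H
t=16: L0/L1/L2 = -/F/A → run F
t=17: L0/L1/L2 = -/F/A → run F
t=18: L0/L1/L2 = -/F/A → run F
t=19: L0/L1/L2 = -/-/A → run A
t=20: (idle)
t=21: (idle)
t=22: (idle)

running at tick 4 = G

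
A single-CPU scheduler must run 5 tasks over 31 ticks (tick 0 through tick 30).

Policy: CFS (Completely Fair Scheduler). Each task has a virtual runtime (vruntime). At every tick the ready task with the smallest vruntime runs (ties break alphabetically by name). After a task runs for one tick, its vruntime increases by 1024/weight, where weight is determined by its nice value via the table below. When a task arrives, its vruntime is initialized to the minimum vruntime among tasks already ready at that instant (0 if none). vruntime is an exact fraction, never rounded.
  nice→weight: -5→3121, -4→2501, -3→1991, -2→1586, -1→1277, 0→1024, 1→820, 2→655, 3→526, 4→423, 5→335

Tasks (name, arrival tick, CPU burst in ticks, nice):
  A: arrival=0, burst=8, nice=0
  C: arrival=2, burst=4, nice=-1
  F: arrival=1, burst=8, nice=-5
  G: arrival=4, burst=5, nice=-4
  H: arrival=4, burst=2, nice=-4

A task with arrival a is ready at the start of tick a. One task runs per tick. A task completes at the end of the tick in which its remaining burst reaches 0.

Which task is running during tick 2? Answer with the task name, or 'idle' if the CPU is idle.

running at tick 2 = C

t=0: vr[A=0] → run A
t=1: vr[A=1 F=1] → run A
t=2: vr[A=2 C=1 F=1] → run C
t=3: vr[A=2 C=2301/1277 F=1] → run F
t=4: vr[A=2 C=2301/1277 F=4145/3121 G=4145/3121 H=4145/3121] → run F
t=5: vr[A=2 C=2301/1277 F=5169/3121 G=4145/3121 H=4145/3121] → run G
t=6: vr[A=2 C=2301/1277 F=5169/3121 G=13562549/7805621 H=4145/3121] → run H
t=7: vr[A=2 C=2301/1277 F=5169/3121 G=13562549/7805621 H=13562549/7805621] → run F
t=8: vr[A=2 C=2301/1277 F=6193/3121 G=13562549/7805621 H=13562549/7805621] → run G
t=9: vr[A=2 C=2301/1277 F=6193/3121 G=16758453/7805621 H=13562549/7805621] → run H
t=10: vr[A=2 C=2301/1277 F=6193/3121 G=16758453/7805621] → run C
t=11: vr[A=2 C=3325/1277 F=6193/3121 G=16758453/7805621] → run F
t=12: vr[A=2 C=3325/1277 F=7217/3121 G=16758453/7805621] → run A
t=13: vr[A=3 C=3325/1277 F=7217/3121 G=16758453/7805621] → run G
t=14: vr[A=3 C=3325/1277 F=7217/3121 G=19954357/7805621] → run F
t=15: vr[A=3 C=3325/1277 F=8241/3121 G=19954357/7805621] → run G
t=16: vr[A=3 C=3325/1277 F=8241/3121 G=23150261/7805621] → run C
t=17: vr[A=3 C=4349/1277 F=8241/3121 G=23150261/7805621] → run F
t=18: vr[A=3 C=4349/1277 F=9265/3121 G=23150261/7805621] → run G
t=19: vr[A=3 C=4349/1277 F=9265/3121] → run F
t=20: vr[A=3 C=4349/1277 F=10289/3121] → run A
t=21: vr[A=4 C=4349/1277 F=10289/3121] → run F
t=22: vr[A=4 C=4349/1277] → run C
t=23: vr[A=4] → run A
t=24: vr[A=5] → run A
t=25: vr[A=6] → run A
t=26: vr[A=7] → run A
t=27: (idle)
t=28: (idle)
t=29: (idle)
t=30: (idle)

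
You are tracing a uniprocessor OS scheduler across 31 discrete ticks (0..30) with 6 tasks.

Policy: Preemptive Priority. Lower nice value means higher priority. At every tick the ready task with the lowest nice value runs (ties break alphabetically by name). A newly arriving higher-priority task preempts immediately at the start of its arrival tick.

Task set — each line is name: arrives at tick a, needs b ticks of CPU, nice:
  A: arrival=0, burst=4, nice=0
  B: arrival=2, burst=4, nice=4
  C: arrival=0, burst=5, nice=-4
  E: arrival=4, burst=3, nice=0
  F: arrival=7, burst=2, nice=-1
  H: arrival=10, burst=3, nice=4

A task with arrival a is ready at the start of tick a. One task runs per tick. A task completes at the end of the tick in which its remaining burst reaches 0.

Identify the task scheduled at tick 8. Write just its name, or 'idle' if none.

t=0: ready={A,C} → run C
t=1: ready={A,C} → run C
t=2: ready={A,B,C} → run C
t=3: ready={A,B,C} → run C
t=4: ready={A,B,C,E} → run C
t=5: ready={A,B,E} → run A
t=6: ready={A,B,E} → run A
t=7: ready={A,B,E,F} → run F
t=8: ready={A,B,E,F} → run F
t=9: ready={A,B,E} → run A
t=10: ready={A,B,E,H} → run A
t=11: ready={B,E,H} → run E
t=12: ready={B,E,H} → run E
t=13: ready={B,E,H} → run E
t=14: ready={B,H} → run B
t=15: ready={B,H} → run B
t=16: ready={B,H} → run B
t=17: ready={B,H} → run B
t=18: ready={H} → run H
t=19: ready={H} → run H
t=20: ready={H} → run H
t=21: (idle)
t=22: (idle)
t=23: (idle)
t=24: (idle)
t=25: (idle)
t=26: (idle)
t=27: (idle)
t=28: (idle)
t=29: (idle)
t=30: (idle)

running at tick 8 = F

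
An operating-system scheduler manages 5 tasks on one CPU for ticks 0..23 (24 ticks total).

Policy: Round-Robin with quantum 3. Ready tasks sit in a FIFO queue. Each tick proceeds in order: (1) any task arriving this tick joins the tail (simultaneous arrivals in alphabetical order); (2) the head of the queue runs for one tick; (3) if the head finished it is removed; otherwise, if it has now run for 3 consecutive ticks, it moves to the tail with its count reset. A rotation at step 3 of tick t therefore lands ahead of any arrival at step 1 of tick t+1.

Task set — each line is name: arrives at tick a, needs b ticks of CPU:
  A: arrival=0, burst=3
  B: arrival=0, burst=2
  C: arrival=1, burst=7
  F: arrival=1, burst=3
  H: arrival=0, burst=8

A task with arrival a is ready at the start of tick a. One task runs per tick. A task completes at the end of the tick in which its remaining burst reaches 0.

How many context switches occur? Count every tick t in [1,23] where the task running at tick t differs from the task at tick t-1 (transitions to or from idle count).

context switches = 9

t=0: queue=[A,B,H] q_used=0 → run A
t=1: queue=[A,B,H,C,F] q_used=1 → run A
t=2: queue=[A,B,H,C,F] q_used=2 → run A
t=3: queue=[B,H,C,F] q_used=0 → run B
t=4: queue=[B,H,C,F] q_used=1 → run B
t=5: queue=[H,C,F] q_used=0 → run H
t=6: queue=[H,C,F] q_used=1 → run H
t=7: queue=[H,C,F] q_used=2 → run H
t=8: queue=[C,F,H] q_used=0 → run C
t=9: queue=[C,F,H] q_used=1 → run C
t=10: queue=[C,F,H] q_used=2 → run C
t=11: queue=[F,H,C] q_used=0 → run F
t=12: queue=[F,H,C] q_used=1 → run F
t=13: queue=[F,H,C] q_used=2 → run F
t=14: queue=[H,C] q_used=0 → run H
t=15: queue=[H,C] q_used=1 → run H
t=16: queue=[H,C] q_used=2 → run H
t=17: queue=[C,H] q_used=0 → run C
t=18: queue=[C,H] q_used=1 → run C
t=19: queue=[C,H] q_used=2 → run C
t=20: queue=[H,C] q_used=0 → run H
t=21: queue=[H,C] q_used=1 → run H
t=22: queue=[C] q_used=0 → run C
t=23: (idle)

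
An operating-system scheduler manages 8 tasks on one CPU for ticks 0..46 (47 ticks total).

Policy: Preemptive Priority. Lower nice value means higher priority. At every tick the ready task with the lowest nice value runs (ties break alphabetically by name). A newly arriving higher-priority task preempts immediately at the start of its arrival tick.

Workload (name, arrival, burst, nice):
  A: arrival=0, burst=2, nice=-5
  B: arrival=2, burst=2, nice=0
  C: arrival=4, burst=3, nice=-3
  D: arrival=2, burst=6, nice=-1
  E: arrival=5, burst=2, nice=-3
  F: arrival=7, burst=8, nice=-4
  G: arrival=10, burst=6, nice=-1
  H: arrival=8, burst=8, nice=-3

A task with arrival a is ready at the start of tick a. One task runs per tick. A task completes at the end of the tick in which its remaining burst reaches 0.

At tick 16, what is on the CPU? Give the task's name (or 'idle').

running at tick 16 = E

t=0: ready={A} → run A
t=1: ready={A} → run A
t=2: ready={B,D} → run D
t=3: ready={B,D} → run D
t=4: ready={B,C,D} → run C
t=5: ready={B,C,D,E} → run C
t=6: ready={B,C,D,E} → run C
t=7: ready={B,D,E,F} → run F
t=8: ready={B,D,E,F,H} → run F
t=9: ready={B,D,E,F,H} → run F
t=10: ready={B,D,E,F,G,H} → run F
t=11: ready={B,D,E,F,G,H} → run F
t=12: ready={B,D,E,F,G,H} → run F
t=13: ready={B,D,E,F,G,H} → run F
t=14: ready={B,D,E,F,G,H} → run F
t=15: ready={B,D,E,G,H} → run E
t=16: ready={B,D,E,G,H} → run E
t=17: ready={B,D,G,H} → run H
t=18: ready={B,D,G,H} → run H
t=19: ready={B,D,G,H} → run H
t=20: ready={B,D,G,H} → run H
t=21: ready={B,D,G,H} → run H
t=22: ready={B,D,G,H} → run H
t=23: ready={B,D,G,H} → run H
t=24: ready={B,D,G,H} → run H
t=25: ready={B,D,G} → run D
t=26: ready={B,D,G} → run D
t=27: ready={B,D,G} → run D
t=28: ready={B,D,G} → run D
t=29: ready={B,G} → run G
t=30: ready={B,G} → run G
t=31: ready={B,G} → run G
t=32: ready={B,G} → run G
t=33: ready={B,G} → run G
t=34: ready={B,G} → run G
t=35: ready={B} → run B
t=36: ready={B} → run B
t=37: (idle)
t=38: (idle)
t=39: (idle)
t=40: (idle)
t=41: (idle)
t=42: (idle)
t=43: (idle)
t=44: (idle)
t=45: (idle)
t=46: (idle)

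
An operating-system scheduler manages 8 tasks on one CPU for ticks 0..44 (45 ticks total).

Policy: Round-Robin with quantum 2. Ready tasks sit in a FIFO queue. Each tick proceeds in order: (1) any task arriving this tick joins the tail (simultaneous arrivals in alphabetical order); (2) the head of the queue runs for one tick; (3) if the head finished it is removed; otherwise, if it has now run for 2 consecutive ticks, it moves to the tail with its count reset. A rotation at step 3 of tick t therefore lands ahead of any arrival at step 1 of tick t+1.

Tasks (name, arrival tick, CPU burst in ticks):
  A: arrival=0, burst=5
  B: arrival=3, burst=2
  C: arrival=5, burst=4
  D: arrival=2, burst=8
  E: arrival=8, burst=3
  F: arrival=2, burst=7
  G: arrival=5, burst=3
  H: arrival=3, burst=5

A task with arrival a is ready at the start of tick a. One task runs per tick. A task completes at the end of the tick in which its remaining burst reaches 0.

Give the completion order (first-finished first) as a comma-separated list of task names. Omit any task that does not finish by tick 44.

t=0: queue=[A] q_used=0 → run A
t=1: queue=[A] q_used=1 → run A
t=2: queue=[A,D,F] q_used=0 → run A
t=3: queue=[A,D,F,B,H] q_used=1 → run A
t=4: queue=[D,F,B,H,A] q_used=0 → run D
t=5: queue=[D,F,B,H,A,C,G] q_used=1 → run D
t=6: queue=[F,B,H,A,C,G,D] q_used=0 → run F
t=7: queue=[F,B,H,A,C,G,D] q_used=1 → run F
t=8: queue=[B,H,A,C,G,D,F,E] q_used=0 → run B
t=9: queue=[B,H,A,C,G,D,F,E] q_used=1 → run B
t=10: queue=[H,A,C,G,D,F,E] q_used=0 → run H
t=11: queue=[H,A,C,G,D,F,E] q_used=1 → run H
t=12: queue=[A,C,G,D,F,E,H] q_used=0 → run A
t=13: queue=[C,G,D,F,E,H] q_used=0 → run C
t=14: queue=[C,G,D,F,E,H] q_used=1 → run C
t=15: queue=[G,D,F,E,H,C] q_used=0 → run G
t=16: queue=[G,D,F,E,H,C] q_used=1 → run G
t=17: queue=[D,F,E,H,C,G] q_used=0 → run D
t=18: queue=[D,F,E,H,C,G] q_used=1 → run D
t=19: queue=[F,E,H,C,G,D] q_used=0 → run F
t=20: queue=[F,E,H,C,G,D] q_used=1 → run F
t=21: queue=[E,H,C,G,D,F] q_used=0 → run E
t=22: queue=[E,H,C,G,D,F] q_used=1 → run E
t=23: queue=[H,C,G,D,F,E] q_used=0 → run H
t=24: queue=[H,C,G,D,F,E] q_used=1 → run H
t=25: queue=[C,G,D,F,E,H] q_used=0 → run C
t=26: queue=[C,G,D,F,E,H] q_used=1 → run C
t=27: queue=[G,D,F,E,H] q_used=0 → run G
t=28: queue=[D,F,E,H] q_used=0 → run D
t=29: queue=[D,F,E,H] q_used=1 → run D
t=30: queue=[F,E,H,D] q_used=0 → run F
t=31: queue=[F,E,H,D] q_used=1 → run F
t=32: queue=[E,H,D,F] q_used=0 → run E
t=33: queue=[H,D,F] q_used=0 → run H
t=34: queue=[D,F] q_used=0 → run D
t=35: queue=[D,F] q_used=1 → run D
t=36: queue=[F] q_used=0 → run F
t=37: (idle)
t=38: (idle)
t=39: (idle)
t=40: (idle)
t=41: (idle)
t=42: (idle)
t=43: (idle)
t=44: (idle)

completion order = B, A, C, G, E, H, D, F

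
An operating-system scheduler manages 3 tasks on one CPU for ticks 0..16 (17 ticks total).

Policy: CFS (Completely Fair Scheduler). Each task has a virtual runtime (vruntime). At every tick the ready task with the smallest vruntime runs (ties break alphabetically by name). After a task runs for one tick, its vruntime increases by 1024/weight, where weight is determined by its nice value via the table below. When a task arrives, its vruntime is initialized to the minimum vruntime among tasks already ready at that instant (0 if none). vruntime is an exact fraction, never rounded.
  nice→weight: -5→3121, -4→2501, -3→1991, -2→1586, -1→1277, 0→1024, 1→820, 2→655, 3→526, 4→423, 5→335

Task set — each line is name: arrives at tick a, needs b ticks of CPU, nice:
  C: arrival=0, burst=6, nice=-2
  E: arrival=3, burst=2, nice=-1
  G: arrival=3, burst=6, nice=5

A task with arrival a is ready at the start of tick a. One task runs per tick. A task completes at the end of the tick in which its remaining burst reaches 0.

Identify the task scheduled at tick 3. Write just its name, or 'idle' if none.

running at tick 3 = C

t=0: vr[C=0] → run C
t=1: vr[C=512/793] → run C
t=2: vr[C=1024/793] → run C
t=3: vr[C=1536/793 E=1536/793 G=1536/793] → run C
t=4: vr[C=2048/793 E=1536/793 G=1536/793] → run E
t=5: vr[C=2048/793 E=2773504/1012661 G=1536/793] → run G
t=6: vr[C=2048/793 E=2773504/1012661 G=1326592/265655] → run C
t=7: vr[C=2560/793 E=2773504/1012661 G=1326592/265655] → run E
t=8: vr[C=2560/793 G=1326592/265655] → run C
t=9: vr[G=1326592/265655] → run G
t=10: vr[G=2138624/265655] → run G
t=11: vr[G=2950656/265655] → run G
t=12: vr[G=3762688/265655] → run G
t=13: vr[G=914944/53131] → run G
t=14: (idle)
t=15: (idle)
t=16: (idle)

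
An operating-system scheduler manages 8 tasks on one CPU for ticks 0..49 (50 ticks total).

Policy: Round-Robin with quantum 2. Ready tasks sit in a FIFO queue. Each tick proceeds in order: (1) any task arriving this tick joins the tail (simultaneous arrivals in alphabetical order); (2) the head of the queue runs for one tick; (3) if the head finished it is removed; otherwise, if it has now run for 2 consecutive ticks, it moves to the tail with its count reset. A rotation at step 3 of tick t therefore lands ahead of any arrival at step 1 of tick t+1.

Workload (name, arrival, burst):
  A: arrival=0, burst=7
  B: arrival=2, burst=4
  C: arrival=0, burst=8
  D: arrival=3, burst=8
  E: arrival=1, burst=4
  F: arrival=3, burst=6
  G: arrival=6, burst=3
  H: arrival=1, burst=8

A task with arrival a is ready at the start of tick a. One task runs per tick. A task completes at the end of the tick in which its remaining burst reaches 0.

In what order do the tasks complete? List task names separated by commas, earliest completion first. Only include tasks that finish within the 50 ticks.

completion order = E, B, G, A, F, C, H, D

t=0: queue=[A,C] q_used=0 → run A
t=1: queue=[A,C,E,H] q_used=1 → run A
t=2: queue=[C,E,H,A,B] q_used=0 → run C
t=3: queue=[C,E,H,A,B,D,F] q_used=1 → run C
t=4: queue=[E,H,A,B,D,F,C] q_used=0 → run E
t=5: queue=[E,H,A,B,D,F,C] q_used=1 → run E
t=6: queue=[H,A,B,D,F,C,E,G] q_used=0 → run H
t=7: queue=[H,A,B,D,F,C,E,G] q_used=1 → run H
t=8: queue=[A,B,D,F,C,E,G,H] q_used=0 → run A
t=9: queue=[A,B,D,F,C,E,G,H] q_used=1 → run A
t=10: queue=[B,D,F,C,E,G,H,A] q_used=0 → run B
t=11: queue=[B,D,F,C,E,G,H,A] q_used=1 → run B
t=12: queue=[D,F,C,E,G,H,A,B] q_used=0 → run D
t=13: queue=[D,F,C,E,G,H,A,B] q_used=1 → run D
t=14: queue=[F,C,E,G,H,A,B,D] q_used=0 → run F
t=15: queue=[F,C,E,G,H,A,B,D] q_used=1 → run F
t=16: queue=[C,E,G,H,A,B,D,F] q_used=0 → run C
t=17: queue=[C,E,G,H,A,B,D,F] q_used=1 → run C
t=18: queue=[E,G,H,A,B,D,F,C] q_used=0 → run E
t=19: queue=[E,G,H,A,B,D,F,C] q_used=1 → run E
t=20: queue=[G,H,A,B,D,F,C] q_used=0 → run G
t=21: queue=[G,H,A,B,D,F,C] q_used=1 → run G
t=22: queue=[H,A,B,D,F,C,G] q_used=0 → run H
t=23: queue=[H,A,B,D,F,C,G] q_used=1 → run H
t=24: queue=[A,B,D,F,C,G,H] q_used=0 → run A
t=25: queue=[A,B,D,F,C,G,H] q_used=1 → run A
t=26: queue=[B,D,F,C,G,H,A] q_used=0 → run B
t=27: queue=[B,D,F,C,G,H,A] q_used=1 → run B
t=28: queue=[D,F,C,G,H,A] q_used=0 → run D
t=29: queue=[D,F,C,G,H,A] q_used=1 → run D
t=30: queue=[F,C,G,H,A,D] q_used=0 → run F
t=31: queue=[F,C,G,H,A,D] q_used=1 → run F
t=32: queue=[C,G,H,A,D,F] q_used=0 → run C
t=33: queue=[C,G,H,A,D,F] q_used=1 → run C
t=34: queue=[G,H,A,D,F,C] q_used=0 → run G
t=35: queue=[H,A,D,F,C] q_used=0 → run H
t=36: queue=[H,A,D,F,C] q_used=1 → run H
t=37: queue=[A,D,F,C,H] q_used=0 → run A
t=38: queue=[D,F,C,H] q_used=0 → run D
t=39: queue=[D,F,C,H] q_used=1 → run D
t=40: queue=[F,C,H,D] q_used=0 → run F
t=41: queue=[F,C,H,D] q_used=1 → run F
t=42: queue=[C,H,D] q_used=0 → run C
t=43: queue=[C,H,D] q_used=1 → run C
t=44: queue=[H,D] q_used=0 → run H
t=45: queue=[H,D] q_used=1 → run H
t=46: queue=[D] q_used=0 → run D
t=47: queue=[D] q_used=1 → run D
t=48: (idle)
t=49: (idle)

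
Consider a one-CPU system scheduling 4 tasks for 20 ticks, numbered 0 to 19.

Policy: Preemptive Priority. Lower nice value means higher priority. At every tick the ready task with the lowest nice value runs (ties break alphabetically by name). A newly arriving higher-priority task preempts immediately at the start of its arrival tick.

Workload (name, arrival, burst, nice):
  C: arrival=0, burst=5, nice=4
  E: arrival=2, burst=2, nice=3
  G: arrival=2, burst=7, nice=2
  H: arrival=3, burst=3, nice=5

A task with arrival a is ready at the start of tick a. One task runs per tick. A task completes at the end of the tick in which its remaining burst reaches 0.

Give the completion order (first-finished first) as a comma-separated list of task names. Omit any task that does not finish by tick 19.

t=0: ready={C} → run C
t=1: ready={C} → run C
t=2: ready={C,E,G} → run G
t=3: ready={C,E,G,H} → run G
t=4: ready={C,E,G,H} → run G
t=5: ready={C,E,G,H} → run G
t=6: ready={C,E,G,H} → run G
t=7: ready={C,E,G,H} → run G
t=8: ready={C,E,G,H} → run G
t=9: ready={C,E,H} → run E
t=10: ready={C,E,H} → run E
t=11: ready={C,H} → run C
t=12: ready={C,H} → run C
t=13: ready={C,H} → run C
t=14: ready={H} → run H
t=15: ready={H} → run H
t=16: ready={H} → run H
t=17: (idle)
t=18: (idle)
t=19: (idle)

completion order = G, E, C, H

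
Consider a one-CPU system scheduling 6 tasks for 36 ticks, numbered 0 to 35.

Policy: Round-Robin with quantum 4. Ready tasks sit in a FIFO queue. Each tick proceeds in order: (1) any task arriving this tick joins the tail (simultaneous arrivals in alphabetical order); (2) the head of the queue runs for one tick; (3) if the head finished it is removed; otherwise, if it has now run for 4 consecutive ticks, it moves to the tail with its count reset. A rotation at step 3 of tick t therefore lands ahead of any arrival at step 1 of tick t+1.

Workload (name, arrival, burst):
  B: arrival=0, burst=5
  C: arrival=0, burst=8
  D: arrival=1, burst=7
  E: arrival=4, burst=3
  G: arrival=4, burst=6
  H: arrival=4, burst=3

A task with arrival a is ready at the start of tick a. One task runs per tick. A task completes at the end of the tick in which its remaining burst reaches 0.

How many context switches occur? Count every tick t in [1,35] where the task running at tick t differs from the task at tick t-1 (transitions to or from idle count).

context switches = 10

t=0: queue=[B,C] q_used=0 → run B
t=1: queue=[B,C,D] q_used=1 → run B
t=2: queue=[B,C,D] q_used=2 → run B
t=3: queue=[B,C,D] q_used=3 → run B
t=4: queue=[C,D,B,E,G,H] q_used=0 → run C
t=5: queue=[C,D,B,E,G,H] q_used=1 → run C
t=6: queue=[C,D,B,E,G,H] q_used=2 → run C
t=7: queue=[C,D,B,E,G,H] q_used=3 → run C
t=8: queue=[D,B,E,G,H,C] q_used=0 → run D
t=9: queue=[D,B,E,G,H,C] q_used=1 → run D
t=10: queue=[D,B,E,G,H,C] q_used=2 → run D
t=11: queue=[D,B,E,G,H,C] q_used=3 → run D
t=12: queue=[B,E,G,H,C,D] q_used=0 → run B
t=13: queue=[E,G,H,C,D] q_used=0 → run E
t=14: queue=[E,G,H,C,D] q_used=1 → run E
t=15: queue=[E,G,H,C,D] q_used=2 → run E
t=16: queue=[G,H,C,D] q_used=0 → run G
t=17: queue=[G,H,C,D] q_used=1 → run G
t=18: queue=[G,H,C,D] q_used=2 → run G
t=19: queue=[G,H,C,D] q_used=3 → run G
t=20: queue=[H,C,D,G] q_used=0 → run H
t=21: queue=[H,C,D,G] q_used=1 → run H
t=22: queue=[H,C,D,G] q_used=2 → run H
t=23: queue=[C,D,G] q_used=0 → run C
t=24: queue=[C,D,G] q_used=1 → run C
t=25: queue=[C,D,G] q_used=2 → run C
t=26: queue=[C,D,G] q_used=3 → run C
t=27: queue=[D,G] q_used=0 → run D
t=28: queue=[D,G] q_used=1 → run D
t=29: queue=[D,G] q_used=2 → run D
t=30: queue=[G] q_used=0 → run G
t=31: queue=[G] q_used=1 → run G
t=32: (idle)
t=33: (idle)
t=34: (idle)
t=35: (idle)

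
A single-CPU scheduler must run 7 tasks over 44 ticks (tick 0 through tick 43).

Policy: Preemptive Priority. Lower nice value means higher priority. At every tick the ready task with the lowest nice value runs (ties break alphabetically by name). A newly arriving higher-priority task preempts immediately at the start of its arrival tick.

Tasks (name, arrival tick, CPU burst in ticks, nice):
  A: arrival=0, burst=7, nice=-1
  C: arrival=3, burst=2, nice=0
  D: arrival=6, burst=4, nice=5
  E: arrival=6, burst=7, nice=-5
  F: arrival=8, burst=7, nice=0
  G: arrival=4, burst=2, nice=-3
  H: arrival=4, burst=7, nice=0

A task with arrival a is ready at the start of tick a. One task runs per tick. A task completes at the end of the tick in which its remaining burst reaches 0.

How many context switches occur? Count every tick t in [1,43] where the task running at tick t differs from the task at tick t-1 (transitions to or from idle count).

context switches = 8

t=0: ready={A} → run A
t=1: ready={A} → run A
t=2: ready={A} → run A
t=3: ready={A,C} → run A
t=4: ready={A,C,G,H} → run G
t=5: ready={A,C,G,H} → run G
t=6: ready={A,C,D,E,H} → run E
t=7: ready={A,C,D,E,H} → run E
t=8: ready={A,C,D,E,F,H} → run E
t=9: ready={A,C,D,E,F,H} → run E
t=10: ready={A,C,D,E,F,H} → run E
t=11: ready={A,C,D,E,F,H} → run E
t=12: ready={A,C,D,E,F,H} → run E
t=13: ready={A,C,D,F,H} → run A
t=14: ready={A,C,D,F,H} → run A
t=15: ready={A,C,D,F,H} → run A
t=16: ready={C,D,F,H} → run C
t=17: ready={C,D,F,H} → run C
t=18: ready={D,F,H} → run F
t=19: ready={D,F,H} → run F
t=20: ready={D,F,H} → run F
t=21: ready={D,F,H} → run F
t=22: ready={D,F,H} → run F
t=23: ready={D,F,H} → run F
t=24: ready={D,F,H} → run F
t=25: ready={D,H} → run H
t=26: ready={D,H} → run H
t=27: ready={D,H} → run H
t=28: ready={D,H} → run H
t=29: ready={D,H} → run H
t=30: ready={D,H} → run H
t=31: ready={D,H} → run H
t=32: ready={D} → run D
t=33: ready={D} → run D
t=34: ready={D} → run D
t=35: ready={D} → run D
t=36: (idle)
t=37: (idle)
t=38: (idle)
t=39: (idle)
t=40: (idle)
t=41: (idle)
t=42: (idle)
t=43: (idle)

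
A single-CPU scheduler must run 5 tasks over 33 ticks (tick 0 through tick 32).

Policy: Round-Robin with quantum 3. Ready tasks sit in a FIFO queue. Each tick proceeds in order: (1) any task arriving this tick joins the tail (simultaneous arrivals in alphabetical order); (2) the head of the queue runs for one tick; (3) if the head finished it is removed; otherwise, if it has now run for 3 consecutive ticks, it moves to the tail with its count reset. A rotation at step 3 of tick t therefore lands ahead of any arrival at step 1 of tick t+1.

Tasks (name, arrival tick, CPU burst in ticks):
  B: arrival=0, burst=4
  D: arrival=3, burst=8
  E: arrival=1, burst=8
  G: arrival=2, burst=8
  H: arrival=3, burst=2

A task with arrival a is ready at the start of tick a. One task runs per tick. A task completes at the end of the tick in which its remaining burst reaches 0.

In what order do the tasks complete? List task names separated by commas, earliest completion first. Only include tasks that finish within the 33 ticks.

t=0: queue=[B] q_used=0 → run B
t=1: queue=[B,E] q_used=1 → run B
t=2: queue=[B,E,G] q_used=2 → run B
t=3: queue=[E,G,B,D,H] q_used=0 → run E
t=4: queue=[E,G,B,D,H] q_used=1 → run E
t=5: queue=[E,G,B,D,H] q_used=2 → run E
t=6: queue=[G,B,D,H,E] q_used=0 → run G
t=7: queue=[G,B,D,H,E] q_used=1 → run G
t=8: queue=[G,B,D,H,E] q_used=2 → run G
t=9: queue=[B,D,H,E,G] q_used=0 → run B
t=10: queue=[D,H,E,G] q_used=0 → run D
t=11: queue=[D,H,E,G] q_used=1 → run D
t=12: queue=[D,H,E,G] q_used=2 → run D
t=13: queue=[H,E,G,D] q_used=0 → run H
t=14: queue=[H,E,G,D] q_used=1 → run H
t=15: queue=[E,G,D] q_used=0 → run E
t=16: queue=[E,G,D] q_used=1 → run E
t=17: queue=[E,G,D] q_used=2 → run E
t=18: queue=[G,D,E] q_used=0 → run G
t=19: queue=[G,D,E] q_used=1 → run G
t=20: queue=[G,D,E] q_used=2 → run G
t=21: queue=[D,E,G] q_used=0 → run D
t=22: queue=[D,E,G] q_used=1 → run D
t=23: queue=[D,E,G] q_used=2 → run D
t=24: queue=[E,G,D] q_used=0 → run E
t=25: queue=[E,G,D] q_used=1 → run E
t=26: queue=[G,D] q_used=0 → run G
t=27: queue=[G,D] q_used=1 → run G
t=28: queue=[D] q_used=0 → run D
t=29: queue=[D] q_used=1 → run D
t=30: (idle)
t=31: (idle)
t=32: (idle)

completion order = B, H, E, G, D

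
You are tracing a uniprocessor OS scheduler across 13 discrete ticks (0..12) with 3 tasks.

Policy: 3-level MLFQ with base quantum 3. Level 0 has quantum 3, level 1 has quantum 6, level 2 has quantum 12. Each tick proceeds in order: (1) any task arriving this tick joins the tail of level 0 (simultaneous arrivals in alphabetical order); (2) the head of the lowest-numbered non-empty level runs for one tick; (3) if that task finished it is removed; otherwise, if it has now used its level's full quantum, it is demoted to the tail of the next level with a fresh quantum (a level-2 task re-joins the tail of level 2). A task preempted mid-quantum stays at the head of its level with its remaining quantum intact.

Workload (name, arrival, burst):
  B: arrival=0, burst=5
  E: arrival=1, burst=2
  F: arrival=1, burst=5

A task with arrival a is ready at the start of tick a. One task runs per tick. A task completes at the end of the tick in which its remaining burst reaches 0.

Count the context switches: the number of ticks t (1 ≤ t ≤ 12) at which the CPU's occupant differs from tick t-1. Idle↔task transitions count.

t=0: L0/L1/L2 = B/-/- → run B
t=1: L0/L1/L2 = BEF/-/- → run B
t=2: L0/L1/L2 = BEF/-/- → run B
t=3: L0/L1/L2 = EF/B/- → run E
t=4: L0/L1/L2 = EF/B/- → run E
t=5: L0/L1/L2 = F/B/- → run F
t=6: L0/L1/L2 = F/B/- → run F
t=7: L0/L1/L2 = F/B/- → run F
t=8: L0/L1/L2 = -/BF/- → run B
t=9: L0/L1/L2 = -/BF/- → run B
t=10: L0/L1/L2 = -/F/- → run F
t=11: L0/L1/L2 = -/F/- → run F
t=12: (idle)

context switches = 5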